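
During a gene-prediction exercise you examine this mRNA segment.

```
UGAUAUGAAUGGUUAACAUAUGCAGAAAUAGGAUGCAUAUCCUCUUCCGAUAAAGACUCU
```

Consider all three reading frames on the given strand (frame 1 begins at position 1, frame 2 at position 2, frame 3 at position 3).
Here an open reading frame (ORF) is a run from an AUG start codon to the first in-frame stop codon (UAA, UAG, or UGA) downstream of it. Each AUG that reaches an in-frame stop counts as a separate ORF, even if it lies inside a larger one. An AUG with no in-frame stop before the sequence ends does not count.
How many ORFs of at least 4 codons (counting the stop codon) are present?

Frame 1: UGA UAU GAA UGG UUA ACA UAU GCA GAA AUA GGA UGC AUA UCC UCU UCC GAU AAA GAC UCU — no AUG→stop ORF.
Frame 2: GAU AUG AAU GGU UAA CAU AUG CAG AAA UAG GAU GCA UAU CCU CUU CCG AUA AAG ACU — AUG at 5, stop UAA at 14 → 12 nt; AUG at 20, stop UAG at 29 → 12 nt.
Frame 3: AUA UGA AUG GUU AAC AUA UGC AGA AAU AGG AUG CAU AUC CUC UUC CGA UAA AGA CUC — AUG at 9, stop UAA at 51 → 45 nt; AUG at 33, stop UAA at 51 → 21 nt.
ORFs ≥ 4 codons: frame 2 5–16 (4 codons), frame 2 20–31 (4 codons), frame 3 9–53 (15 codons), frame 3 33–53 (7 codons). Count = 4.

4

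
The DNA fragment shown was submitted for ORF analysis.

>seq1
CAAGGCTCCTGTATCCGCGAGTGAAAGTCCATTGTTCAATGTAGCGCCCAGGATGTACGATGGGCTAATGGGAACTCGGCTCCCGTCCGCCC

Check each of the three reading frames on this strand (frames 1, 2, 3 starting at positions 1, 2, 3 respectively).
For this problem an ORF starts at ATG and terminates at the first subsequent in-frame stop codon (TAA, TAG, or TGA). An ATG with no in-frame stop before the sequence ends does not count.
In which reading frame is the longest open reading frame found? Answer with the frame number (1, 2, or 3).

3

Frame 1: CAA GGC TCC TGT ATC CGC GAG TGA AAG TCC ATT GTT CAA TGT AGC GCC CAG GAT GTA CGA TGG GCT AAT GGG AAC TCG GCT CCC GTC CGC — no ATG→stop ORF.
Frame 2: AAG GCT CCT GTA TCC GCG AGT GAA AGT CCA TTG TTC AAT GTA GCG CCC AGG ATG TAC GAT GGG CTA ATG GGA ACT CGG CTC CCG TCC GCC — no ATG→stop ORF.
Frame 3: AGG CTC CTG TAT CCG CGA GTG AAA GTC CAT TGT TCA ATG TAG CGC CCA GGA TGT ACG ATG GGC TAA TGG GAA CTC GGC TCC CGT CCG CCC — ATG at 39, stop TAG at 42 → 6 nt; ATG at 60, stop TAA at 66 → 9 nt.
Longest ORF is 9 nt in frame 3 (positions 60–68).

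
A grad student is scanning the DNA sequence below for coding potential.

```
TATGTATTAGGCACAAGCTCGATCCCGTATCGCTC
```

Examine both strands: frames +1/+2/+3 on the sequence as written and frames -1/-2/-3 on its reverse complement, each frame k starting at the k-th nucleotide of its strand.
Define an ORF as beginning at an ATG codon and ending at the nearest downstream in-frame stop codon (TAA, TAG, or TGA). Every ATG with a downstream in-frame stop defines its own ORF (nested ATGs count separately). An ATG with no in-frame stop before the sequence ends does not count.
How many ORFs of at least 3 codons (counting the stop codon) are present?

Reverse complement (5'→3'): GAGCGATACGGGATCGAGCTTGTGCCTAATACATA
Frame +1: TAT GTA TTA GGC ACA AGC TCG ATC CCG TAT CGC — no ATG→stop ORF.
Frame +2: ATG TAT TAG GCA CAA GCT CGA TCC CGT ATC GCT — ATG at 2, stop TAG at 8 → 9 nt.
Frame +3: TGT ATT AGG CAC AAG CTC GAT CCC GTA TCG CTC — no ATG→stop ORF.
Frame -1: GAG CGA TAC GGG ATC GAG CTT GTG CCT AAT ACA — no ATG→stop ORF.
Frame -2: AGC GAT ACG GGA TCG AGC TTG TGC CTA ATA CAT — no ATG→stop ORF.
Frame -3: GCG ATA CGG GAT CGA GCT TGT GCC TAA TAC ATA — no ATG→stop ORF.
ORFs ≥ 3 codons: frame +2 2–10 (3 codons). Count = 1.

1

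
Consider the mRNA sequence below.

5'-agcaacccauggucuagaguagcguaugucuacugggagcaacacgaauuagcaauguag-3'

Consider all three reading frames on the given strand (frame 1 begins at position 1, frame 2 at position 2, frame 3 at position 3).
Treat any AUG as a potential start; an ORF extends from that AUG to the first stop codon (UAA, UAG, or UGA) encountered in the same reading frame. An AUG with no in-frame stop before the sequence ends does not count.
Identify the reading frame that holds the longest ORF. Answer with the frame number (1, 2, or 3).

Frame 1: AGC AAC CCA UGG UCU AGA GUA GCG UAU GUC UAC UGG GAG CAA CAC GAA UUA GCA AUG UAG — AUG at 55, stop UAG at 58 → 6 nt.
Frame 2: GCA ACC CAU GGU CUA GAG UAG CGU AUG UCU ACU GGG AGC AAC ACG AAU UAG CAA UGU — AUG at 26, stop UAG at 50 → 27 nt.
Frame 3: CAA CCC AUG GUC UAG AGU AGC GUA UGU CUA CUG GGA GCA ACA CGA AUU AGC AAU GUA — AUG at 9, stop UAG at 15 → 9 nt.
Longest ORF is 27 nt in frame 2 (positions 26–52).

2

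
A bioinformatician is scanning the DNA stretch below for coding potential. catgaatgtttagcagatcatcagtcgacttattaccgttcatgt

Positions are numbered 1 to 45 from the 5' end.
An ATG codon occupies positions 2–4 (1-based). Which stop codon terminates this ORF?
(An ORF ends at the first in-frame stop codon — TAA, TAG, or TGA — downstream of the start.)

Codons from position 2: ATG (2–4), AAT (5–7), GTT (8–10), TAG (11–13).
The first in-frame stop codon is TAG.

TAG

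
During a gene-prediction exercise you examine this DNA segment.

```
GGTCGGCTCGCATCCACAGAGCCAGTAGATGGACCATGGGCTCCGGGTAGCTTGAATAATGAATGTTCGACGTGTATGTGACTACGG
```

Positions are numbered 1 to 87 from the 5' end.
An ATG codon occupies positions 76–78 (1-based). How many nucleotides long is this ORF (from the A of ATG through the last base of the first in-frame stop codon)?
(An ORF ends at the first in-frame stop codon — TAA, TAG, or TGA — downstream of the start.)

6

Codons from position 76: ATG (76–78), TGA (79–81).
TGA is the first in-frame stop; ORF spans 76–81, 6 nucleotides.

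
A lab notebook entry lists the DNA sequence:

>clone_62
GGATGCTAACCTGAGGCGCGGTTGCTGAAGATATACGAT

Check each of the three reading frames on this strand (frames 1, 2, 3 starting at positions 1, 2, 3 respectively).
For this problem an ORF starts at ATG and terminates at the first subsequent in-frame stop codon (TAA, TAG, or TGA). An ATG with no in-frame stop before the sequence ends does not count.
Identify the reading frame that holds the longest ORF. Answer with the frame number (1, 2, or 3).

3

Frame 1: GGA TGC TAA CCT GAG GCG CGG TTG CTG AAG ATA TAC GAT — no ATG→stop ORF.
Frame 2: GAT GCT AAC CTG AGG CGC GGT TGC TGA AGA TAT ACG — no ATG→stop ORF.
Frame 3: ATG CTA ACC TGA GGC GCG GTT GCT GAA GAT ATA CGA — ATG at 3, stop TGA at 12 → 12 nt.
Longest ORF is 12 nt in frame 3 (positions 3–14).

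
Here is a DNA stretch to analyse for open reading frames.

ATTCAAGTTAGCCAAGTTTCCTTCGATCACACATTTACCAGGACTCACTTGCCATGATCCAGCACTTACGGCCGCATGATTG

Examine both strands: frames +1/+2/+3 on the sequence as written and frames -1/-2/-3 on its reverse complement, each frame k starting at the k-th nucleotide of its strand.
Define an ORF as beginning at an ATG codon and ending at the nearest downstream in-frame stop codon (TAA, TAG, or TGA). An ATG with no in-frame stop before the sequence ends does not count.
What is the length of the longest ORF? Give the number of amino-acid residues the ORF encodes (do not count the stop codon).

Reverse complement (5'→3'): CAATCATGCGGCCGTAAGTGCTGGATCATGGCAAGTGAGTCCTGGTAAATGTGTGATCGAAGGAAACTTGGCTAACTTGAAT
Frame +1: ATT CAA GTT AGC CAA GTT TCC TTC GAT CAC ACA TTT ACC AGG ACT CAC TTG CCA TGA TCC AGC ACT TAC GGC CGC ATG ATT — no ATG→stop ORF.
Frame +2: TTC AAG TTA GCC AAG TTT CCT TCG ATC ACA CAT TTA CCA GGA CTC ACT TGC CAT GAT CCA GCA CTT ACG GCC GCA TGA TTG — no ATG→stop ORF.
Frame +3: TCA AGT TAG CCA AGT TTC CTT CGA TCA CAC ATT TAC CAG GAC TCA CTT GCC ATG ATC CAG CAC TTA CGG CCG CAT GAT — no ATG→stop ORF.
Frame -1: CAA TCA TGC GGC CGT AAG TGC TGG ATC ATG GCA AGT GAG TCC TGG TAA ATG TGT GAT CGA AGG AAA CTT GGC TAA CTT GAA — ATG at 28, stop TAA at 46 → 21 nt; ATG at 49, stop TAA at 73 → 27 nt.
Frame -2: AAT CAT GCG GCC GTA AGT GCT GGA TCA TGG CAA GTG AGT CCT GGT AAA TGT GTG ATC GAA GGA AAC TTG GCT AAC TTG AAT — no ATG→stop ORF.
Frame -3: ATC ATG CGG CCG TAA GTG CTG GAT CAT GGC AAG TGA GTC CTG GTA AAT GTG TGA TCG AAG GAA ACT TGG CTA ACT TGA — ATG at 6, stop TAA at 15 → 12 nt.
Longest: frame -1, positions 49–75, 27 nt = 9 codons = 8 aa. → 8 amino acids.

8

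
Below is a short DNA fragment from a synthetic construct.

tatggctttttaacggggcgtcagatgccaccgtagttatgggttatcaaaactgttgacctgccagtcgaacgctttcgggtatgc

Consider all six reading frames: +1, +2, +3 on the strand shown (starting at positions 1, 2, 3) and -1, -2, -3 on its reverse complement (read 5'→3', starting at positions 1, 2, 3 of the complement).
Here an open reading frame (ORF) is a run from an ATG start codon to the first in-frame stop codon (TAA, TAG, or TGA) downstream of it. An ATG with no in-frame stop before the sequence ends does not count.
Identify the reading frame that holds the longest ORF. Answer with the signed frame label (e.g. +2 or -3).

Reverse complement (5'→3'): GCATACCCGAAAGCGTTCGACTGGCAGGTCAACAGTTTTGATAACCCATAACTACGGTGGCATCTGACGCCCCGTTAAAAAGCCATA
Frame +1: TAT GGC TTT TTA ACG GGG CGT CAG ATG CCA CCG TAG TTA TGG GTT ATC AAA ACT GTT GAC CTG CCA GTC GAA CGC TTT CGG GTA TGC — ATG at 25, stop TAG at 34 → 12 nt.
Frame +2: ATG GCT TTT TAA CGG GGC GTC AGA TGC CAC CGT AGT TAT GGG TTA TCA AAA CTG TTG ACC TGC CAG TCG AAC GCT TTC GGG TAT — ATG at 2, stop TAA at 11 → 12 nt.
Frame +3: TGG CTT TTT AAC GGG GCG TCA GAT GCC ACC GTA GTT ATG GGT TAT CAA AAC TGT TGA CCT GCC AGT CGA ACG CTT TCG GGT ATG — ATG at 39, stop TGA at 57 → 21 nt.
Frame -1: GCA TAC CCG AAA GCG TTC GAC TGG CAG GTC AAC AGT TTT GAT AAC CCA TAA CTA CGG TGG CAT CTG ACG CCC CGT TAA AAA GCC ATA — no ATG→stop ORF.
Frame -2: CAT ACC CGA AAG CGT TCG ACT GGC AGG TCA ACA GTT TTG ATA ACC CAT AAC TAC GGT GGC ATC TGA CGC CCC GTT AAA AAG CCA — no ATG→stop ORF.
Frame -3: ATA CCC GAA AGC GTT CGA CTG GCA GGT CAA CAG TTT TGA TAA CCC ATA ACT ACG GTG GCA TCT GAC GCC CCG TTA AAA AGC CAT — no ATG→stop ORF.
Longest ORF is 21 nt in frame +3 (positions 39–59).

+3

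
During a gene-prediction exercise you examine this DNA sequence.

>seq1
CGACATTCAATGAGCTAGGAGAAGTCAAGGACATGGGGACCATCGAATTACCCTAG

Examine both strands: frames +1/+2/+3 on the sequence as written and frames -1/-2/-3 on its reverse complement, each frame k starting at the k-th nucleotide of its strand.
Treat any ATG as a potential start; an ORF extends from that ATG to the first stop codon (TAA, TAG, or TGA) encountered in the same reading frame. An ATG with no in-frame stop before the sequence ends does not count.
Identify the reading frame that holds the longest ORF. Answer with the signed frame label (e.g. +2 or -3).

Reverse complement (5'→3'): CTAGGGTAATTCGATGGTCCCCATGTCCTTGACTTCTCCTAGCTCATTGAATGTCG
Frame +1: CGA CAT TCA ATG AGC TAG GAG AAG TCA AGG ACA TGG GGA CCA TCG AAT TAC CCT — ATG at 10, stop TAG at 16 → 9 nt.
Frame +2: GAC ATT CAA TGA GCT AGG AGA AGT CAA GGA CAT GGG GAC CAT CGA ATT ACC CTA — no ATG→stop ORF.
Frame +3: ACA TTC AAT GAG CTA GGA GAA GTC AAG GAC ATG GGG ACC ATC GAA TTA CCC TAG — ATG at 33, stop TAG at 54 → 24 nt.
Frame -1: CTA GGG TAA TTC GAT GGT CCC CAT GTC CTT GAC TTC TCC TAG CTC ATT GAA TGT — no ATG→stop ORF.
Frame -2: TAG GGT AAT TCG ATG GTC CCC ATG TCC TTG ACT TCT CCT AGC TCA TTG AAT GTC — no ATG→stop ORF.
Frame -3: AGG GTA ATT CGA TGG TCC CCA TGT CCT TGA CTT CTC CTA GCT CAT TGA ATG TCG — no ATG→stop ORF.
Longest ORF is 24 nt in frame +3 (positions 33–56).

+3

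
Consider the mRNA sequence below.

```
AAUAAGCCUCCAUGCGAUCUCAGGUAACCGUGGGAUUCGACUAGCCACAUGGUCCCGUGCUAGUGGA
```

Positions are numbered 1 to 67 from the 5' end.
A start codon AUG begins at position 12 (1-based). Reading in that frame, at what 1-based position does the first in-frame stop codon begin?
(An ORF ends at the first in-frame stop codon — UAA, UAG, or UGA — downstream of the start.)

42

Codons from position 12: AUG (12–14), CGA (15–17), UCU (18–20), CAG (21–23), GUA (24–26), ACC (27–29), GUG (30–32), GGA (33–35), UUC (36–38), GAC (39–41), UAG (42–44).
UAG is a stop codon; it begins at position 42.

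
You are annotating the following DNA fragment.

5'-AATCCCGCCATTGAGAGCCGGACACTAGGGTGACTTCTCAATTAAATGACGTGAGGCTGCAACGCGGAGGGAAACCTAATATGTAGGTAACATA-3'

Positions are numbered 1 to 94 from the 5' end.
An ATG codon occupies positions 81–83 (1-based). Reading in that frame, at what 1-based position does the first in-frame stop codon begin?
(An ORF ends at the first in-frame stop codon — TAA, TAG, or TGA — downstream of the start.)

Codons from position 81: ATG (81–83), TAG (84–86).
TAG is a stop codon; it begins at position 84.

84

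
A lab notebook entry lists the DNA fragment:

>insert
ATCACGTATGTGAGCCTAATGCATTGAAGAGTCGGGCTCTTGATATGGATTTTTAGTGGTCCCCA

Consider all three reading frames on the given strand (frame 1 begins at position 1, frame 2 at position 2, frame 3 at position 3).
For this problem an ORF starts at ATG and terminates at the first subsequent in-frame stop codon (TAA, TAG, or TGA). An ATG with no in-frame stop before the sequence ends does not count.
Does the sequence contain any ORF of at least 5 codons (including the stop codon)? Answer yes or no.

Frame 1: ATC ACG TAT GTG AGC CTA ATG CAT TGA AGA GTC GGG CTC TTG ATA TGG ATT TTT AGT GGT CCC — ATG at 19, stop TGA at 25 → 9 nt.
Frame 2: TCA CGT ATG TGA GCC TAA TGC ATT GAA GAG TCG GGC TCT TGA TAT GGA TTT TTA GTG GTC CCC — ATG at 8, stop TGA at 11 → 6 nt.
Frame 3: CAC GTA TGT GAG CCT AAT GCA TTG AAG AGT CGG GCT CTT GAT ATG GAT TTT TAG TGG TCC CCA — ATG at 45, stop TAG at 54 → 12 nt.
Largest ORF found is 4 codons < 5, so no.

no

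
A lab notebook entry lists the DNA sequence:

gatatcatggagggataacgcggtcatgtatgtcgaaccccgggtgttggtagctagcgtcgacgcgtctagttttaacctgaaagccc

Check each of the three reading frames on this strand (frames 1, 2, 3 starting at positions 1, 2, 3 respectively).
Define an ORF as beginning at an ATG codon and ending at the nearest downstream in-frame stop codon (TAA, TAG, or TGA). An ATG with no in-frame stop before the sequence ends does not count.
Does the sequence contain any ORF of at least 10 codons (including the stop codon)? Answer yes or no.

Frame 1: GAT ATC ATG GAG GGA TAA CGC GGT CAT GTA TGT CGA ACC CCG GGT GTT GGT AGC TAG CGT CGA CGC GTC TAG TTT TAA CCT GAA AGC — ATG at 7, stop TAA at 16 → 12 nt.
Frame 2: ATA TCA TGG AGG GAT AAC GCG GTC ATG TAT GTC GAA CCC CGG GTG TTG GTA GCT AGC GTC GAC GCG TCT AGT TTT AAC CTG AAA GCC — no ATG→stop ORF.
Frame 3: TAT CAT GGA GGG ATA ACG CGG TCA TGT ATG TCG AAC CCC GGG TGT TGG TAG CTA GCG TCG ACG CGT CTA GTT TTA ACC TGA AAG CCC — ATG at 30, stop TAG at 51 → 24 nt.
Largest ORF found is 8 codons < 10, so no.

no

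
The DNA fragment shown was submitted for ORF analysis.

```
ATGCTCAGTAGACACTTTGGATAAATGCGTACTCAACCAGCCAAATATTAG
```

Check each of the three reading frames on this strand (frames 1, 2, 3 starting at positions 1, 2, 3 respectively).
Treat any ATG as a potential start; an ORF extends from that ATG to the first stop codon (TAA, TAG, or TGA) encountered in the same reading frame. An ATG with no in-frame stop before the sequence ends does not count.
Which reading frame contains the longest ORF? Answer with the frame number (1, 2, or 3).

Frame 1: ATG CTC AGT AGA CAC TTT GGA TAA ATG CGT ACT CAA CCA GCC AAA TAT TAG — ATG at 1, stop TAA at 22 → 24 nt; ATG at 25, stop TAG at 49 → 27 nt.
Frame 2: TGC TCA GTA GAC ACT TTG GAT AAA TGC GTA CTC AAC CAG CCA AAT ATT — no ATG→stop ORF.
Frame 3: GCT CAG TAG ACA CTT TGG ATA AAT GCG TAC TCA ACC AGC CAA ATA TTA — no ATG→stop ORF.
Longest ORF is 27 nt in frame 1 (positions 25–51).

1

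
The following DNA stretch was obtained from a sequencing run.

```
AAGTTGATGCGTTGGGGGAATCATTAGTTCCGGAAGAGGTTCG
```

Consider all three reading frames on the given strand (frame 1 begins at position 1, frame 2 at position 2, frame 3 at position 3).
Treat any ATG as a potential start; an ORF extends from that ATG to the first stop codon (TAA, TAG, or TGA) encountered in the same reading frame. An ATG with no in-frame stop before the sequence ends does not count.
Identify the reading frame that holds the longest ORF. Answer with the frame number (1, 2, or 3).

1

Frame 1: AAG TTG ATG CGT TGG GGG AAT CAT TAG TTC CGG AAG AGG TTC — ATG at 7, stop TAG at 25 → 21 nt.
Frame 2: AGT TGA TGC GTT GGG GGA ATC ATT AGT TCC GGA AGA GGT TCG — no ATG→stop ORF.
Frame 3: GTT GAT GCG TTG GGG GAA TCA TTA GTT CCG GAA GAG GTT — no ATG→stop ORF.
Longest ORF is 21 nt in frame 1 (positions 7–27).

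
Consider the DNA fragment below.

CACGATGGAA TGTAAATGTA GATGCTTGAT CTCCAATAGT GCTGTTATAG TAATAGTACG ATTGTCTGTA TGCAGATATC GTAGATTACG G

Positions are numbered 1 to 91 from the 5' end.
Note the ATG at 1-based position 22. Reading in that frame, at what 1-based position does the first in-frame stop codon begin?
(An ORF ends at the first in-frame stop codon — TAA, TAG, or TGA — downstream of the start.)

Codons from position 22: ATG (22–24), CTT (25–27), GAT (28–30), CTC (31–33), CAA (34–36), TAG (37–39).
TAG is a stop codon; it begins at position 37.

37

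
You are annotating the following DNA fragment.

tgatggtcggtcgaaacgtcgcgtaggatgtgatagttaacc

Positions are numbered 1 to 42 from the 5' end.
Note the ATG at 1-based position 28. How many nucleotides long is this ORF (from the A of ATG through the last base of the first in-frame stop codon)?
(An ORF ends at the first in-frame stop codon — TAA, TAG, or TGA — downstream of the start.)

Codons from position 28: ATG (28–30), TGA (31–33).
TGA is the first in-frame stop; ORF spans 28–33, 6 nucleotides.

6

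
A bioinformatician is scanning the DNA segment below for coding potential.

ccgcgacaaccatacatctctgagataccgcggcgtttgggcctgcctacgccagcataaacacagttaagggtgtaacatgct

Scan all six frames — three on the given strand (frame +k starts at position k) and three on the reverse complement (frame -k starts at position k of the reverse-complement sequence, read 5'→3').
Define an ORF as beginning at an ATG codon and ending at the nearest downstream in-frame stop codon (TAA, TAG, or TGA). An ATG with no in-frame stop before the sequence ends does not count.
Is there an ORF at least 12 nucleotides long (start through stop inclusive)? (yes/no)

Reverse complement (5'→3'): AGCATGTTACACCCTTAACTGTGTTTATGCTGGCGTAGGCAGGCCCAAACGCCGCGGTATCTCAGAGATGTATGGTTGTCGCGG
Frame +1: CCG CGA CAA CCA TAC ATC TCT GAG ATA CCG CGG CGT TTG GGC CTG CCT ACG CCA GCA TAA ACA CAG TTA AGG GTG TAA CAT GCT — no ATG→stop ORF.
Frame +2: CGC GAC AAC CAT ACA TCT CTG AGA TAC CGC GGC GTT TGG GCC TGC CTA CGC CAG CAT AAA CAC AGT TAA GGG TGT AAC ATG — no ATG→stop ORF.
Frame +3: GCG ACA ACC ATA CAT CTC TGA GAT ACC GCG GCG TTT GGG CCT GCC TAC GCC AGC ATA AAC ACA GTT AAG GGT GTA ACA TGC — no ATG→stop ORF.
Frame -1: AGC ATG TTA CAC CCT TAA CTG TGT TTA TGC TGG CGT AGG CAG GCC CAA ACG CCG CGG TAT CTC AGA GAT GTA TGG TTG TCG CGG — ATG at 4, stop TAA at 16 → 15 nt.
Frame -2: GCA TGT TAC ACC CTT AAC TGT GTT TAT GCT GGC GTA GGC AGG CCC AAA CGC CGC GGT ATC TCA GAG ATG TAT GGT TGT CGC — no ATG→stop ORF.
Frame -3: CAT GTT ACA CCC TTA ACT GTG TTT ATG CTG GCG TAG GCA GGC CCA AAC GCC GCG GTA TCT CAG AGA TGT ATG GTT GTC GCG — ATG at 27, stop TAG at 36 → 12 nt.
Frame -1 has an ORF of 15 nucleotides (positions 4–18) ≥ 12, so yes.

yes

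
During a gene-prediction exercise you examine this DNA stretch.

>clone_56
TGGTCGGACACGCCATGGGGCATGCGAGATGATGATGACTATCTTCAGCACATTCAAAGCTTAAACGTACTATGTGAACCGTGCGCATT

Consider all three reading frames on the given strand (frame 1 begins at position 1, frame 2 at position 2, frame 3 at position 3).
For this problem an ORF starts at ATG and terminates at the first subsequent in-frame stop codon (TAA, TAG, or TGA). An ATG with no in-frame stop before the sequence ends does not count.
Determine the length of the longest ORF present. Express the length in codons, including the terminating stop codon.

12

Frame 1: TGG TCG GAC ACG CCA TGG GGC ATG CGA GAT GAT GAT GAC TAT CTT CAG CAC ATT CAA AGC TTA AAC GTA CTA TGT GAA CCG TGC GCA — no ATG→stop ORF.
Frame 2: GGT CGG ACA CGC CAT GGG GCA TGC GAG ATG ATG ATG ACT ATC TTC AGC ACA TTC AAA GCT TAA ACG TAC TAT GTG AAC CGT GCG CAT — ATG at 29, stop TAA at 62 → 36 nt; ATG at 32, stop TAA at 62 → 33 nt; ATG at 35, stop TAA at 62 → 30 nt.
Frame 3: GTC GGA CAC GCC ATG GGG CAT GCG AGA TGA TGA TGA CTA TCT TCA GCA CAT TCA AAG CTT AAA CGT ACT ATG TGA ACC GTG CGC ATT — ATG at 15, stop TGA at 30 → 18 nt; ATG at 72, stop TGA at 75 → 6 nt.
Longest: frame 2, positions 29–64, 36 nt = 12 codons = 11 aa. → 12 codons.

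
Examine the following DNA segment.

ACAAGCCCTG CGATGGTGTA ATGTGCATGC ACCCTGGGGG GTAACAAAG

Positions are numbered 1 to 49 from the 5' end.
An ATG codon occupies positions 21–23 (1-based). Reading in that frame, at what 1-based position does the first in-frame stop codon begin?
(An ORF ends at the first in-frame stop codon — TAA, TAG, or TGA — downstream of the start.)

42

Codons from position 21: ATG (21–23), TGC (24–26), ATG (27–29), CAC (30–32), CCT (33–35), GGG (36–38), GGG (39–41), TAA (42–44).
TAA is a stop codon; it begins at position 42.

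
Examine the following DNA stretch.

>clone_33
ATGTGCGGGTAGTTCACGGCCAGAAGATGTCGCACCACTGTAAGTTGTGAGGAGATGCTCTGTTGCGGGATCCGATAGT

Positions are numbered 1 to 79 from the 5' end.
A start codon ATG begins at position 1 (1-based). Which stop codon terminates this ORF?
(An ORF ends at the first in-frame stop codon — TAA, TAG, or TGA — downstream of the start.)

Codons from position 1: ATG (1–3), TGC (4–6), GGG (7–9), TAG (10–12).
The first in-frame stop codon is TAG.

TAG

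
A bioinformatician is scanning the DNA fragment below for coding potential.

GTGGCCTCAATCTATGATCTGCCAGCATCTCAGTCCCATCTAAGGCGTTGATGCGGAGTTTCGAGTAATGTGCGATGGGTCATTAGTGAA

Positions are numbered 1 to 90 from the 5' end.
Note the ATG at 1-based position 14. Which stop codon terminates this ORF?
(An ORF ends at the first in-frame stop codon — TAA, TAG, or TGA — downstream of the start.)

TAA

Codons from position 14: ATG (14–16), ATC (17–19), TGC (20–22), CAG (23–25), CAT (26–28), CTC (29–31), AGT (32–34), CCC (35–37), ATC (38–40), TAA (41–43).
The first in-frame stop codon is TAA.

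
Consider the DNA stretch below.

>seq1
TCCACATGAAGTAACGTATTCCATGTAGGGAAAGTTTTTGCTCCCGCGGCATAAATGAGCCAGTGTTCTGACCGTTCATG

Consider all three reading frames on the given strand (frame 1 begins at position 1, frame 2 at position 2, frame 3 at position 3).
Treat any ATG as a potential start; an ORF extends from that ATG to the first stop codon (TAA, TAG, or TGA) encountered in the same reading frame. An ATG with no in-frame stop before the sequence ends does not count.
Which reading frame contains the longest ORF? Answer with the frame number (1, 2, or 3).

Frame 1: TCC ACA TGA AGT AAC GTA TTC CAT GTA GGG AAA GTT TTT GCT CCC GCG GCA TAA ATG AGC CAG TGT TCT GAC CGT TCA — no ATG→stop ORF.
Frame 2: CCA CAT GAA GTA ACG TAT TCC ATG TAG GGA AAG TTT TTG CTC CCG CGG CAT AAA TGA GCC AGT GTT CTG ACC GTT CAT — ATG at 23, stop TAG at 26 → 6 nt.
Frame 3: CAC ATG AAG TAA CGT ATT CCA TGT AGG GAA AGT TTT TGC TCC CGC GGC ATA AAT GAG CCA GTG TTC TGA CCG TTC ATG — ATG at 6, stop TAA at 12 → 9 nt.
Longest ORF is 9 nt in frame 3 (positions 6–14).

3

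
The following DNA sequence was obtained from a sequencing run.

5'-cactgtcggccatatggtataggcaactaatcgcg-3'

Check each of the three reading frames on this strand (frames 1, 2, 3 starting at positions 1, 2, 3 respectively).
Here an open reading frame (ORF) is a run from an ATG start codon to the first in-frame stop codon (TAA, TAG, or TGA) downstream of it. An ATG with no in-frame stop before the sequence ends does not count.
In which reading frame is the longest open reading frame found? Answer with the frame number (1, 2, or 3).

2

Frame 1: CAC TGT CGG CCA TAT GGT ATA GGC AAC TAA TCG — no ATG→stop ORF.
Frame 2: ACT GTC GGC CAT ATG GTA TAG GCA ACT AAT CGC — ATG at 14, stop TAG at 20 → 9 nt.
Frame 3: CTG TCG GCC ATA TGG TAT AGG CAA CTA ATC GCG — no ATG→stop ORF.
Longest ORF is 9 nt in frame 2 (positions 14–22).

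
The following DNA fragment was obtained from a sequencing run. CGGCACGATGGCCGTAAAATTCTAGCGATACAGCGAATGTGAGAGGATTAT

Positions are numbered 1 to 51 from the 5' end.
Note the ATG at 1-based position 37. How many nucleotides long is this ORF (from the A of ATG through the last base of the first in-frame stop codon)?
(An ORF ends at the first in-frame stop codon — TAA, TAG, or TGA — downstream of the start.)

Codons from position 37: ATG (37–39), TGA (40–42).
TGA is the first in-frame stop; ORF spans 37–42, 6 nucleotides.

6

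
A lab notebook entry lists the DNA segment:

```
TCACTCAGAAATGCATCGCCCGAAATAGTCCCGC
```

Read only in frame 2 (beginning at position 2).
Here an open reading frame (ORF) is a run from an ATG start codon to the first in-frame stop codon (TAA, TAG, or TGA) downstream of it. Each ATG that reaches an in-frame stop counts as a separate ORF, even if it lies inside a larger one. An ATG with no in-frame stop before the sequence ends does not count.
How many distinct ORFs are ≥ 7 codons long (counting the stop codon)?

Frame 2: CAC TCA GAA ATG CAT CGC CCG AAA TAG TCC CGC — ATG at 11, stop TAG at 26 → 18 nt.
No ORF reaches 7 codons. Count = 0.

0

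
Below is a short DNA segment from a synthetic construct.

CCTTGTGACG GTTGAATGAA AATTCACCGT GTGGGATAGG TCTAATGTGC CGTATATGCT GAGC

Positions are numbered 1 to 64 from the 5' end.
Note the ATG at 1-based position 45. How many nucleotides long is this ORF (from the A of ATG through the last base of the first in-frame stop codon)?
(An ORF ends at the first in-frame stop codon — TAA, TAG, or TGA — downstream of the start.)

Codons from position 45: ATG (45–47), TGC (48–50), CGT (51–53), ATA (54–56), TGC (57–59), TGA (60–62).
TGA is the first in-frame stop; ORF spans 45–62, 18 nucleotides.

18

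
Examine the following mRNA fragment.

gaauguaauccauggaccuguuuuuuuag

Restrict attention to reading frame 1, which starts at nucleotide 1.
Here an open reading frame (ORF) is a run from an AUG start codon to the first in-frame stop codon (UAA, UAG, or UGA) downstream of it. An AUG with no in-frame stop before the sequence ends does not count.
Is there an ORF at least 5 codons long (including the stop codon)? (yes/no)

Frame 1: GAA UGU AAU CCA UGG ACC UGU UUU UUU — no AUG→stop ORF.
Largest ORF found is 0 codons < 5, so no.

no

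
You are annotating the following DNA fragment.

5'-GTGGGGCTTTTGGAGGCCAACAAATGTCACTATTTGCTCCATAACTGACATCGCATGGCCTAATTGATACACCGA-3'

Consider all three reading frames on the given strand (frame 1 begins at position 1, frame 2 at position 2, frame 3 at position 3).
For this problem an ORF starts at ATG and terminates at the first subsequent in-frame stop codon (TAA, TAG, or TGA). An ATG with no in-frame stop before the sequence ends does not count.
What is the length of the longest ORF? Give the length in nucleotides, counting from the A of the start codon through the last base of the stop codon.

Frame 1: GTG GGG CTT TTG GAG GCC AAC AAA TGT CAC TAT TTG CTC CAT AAC TGA CAT CGC ATG GCC TAA TTG ATA CAC CGA — ATG at 55, stop TAA at 61 → 9 nt.
Frame 2: TGG GGC TTT TGG AGG CCA ACA AAT GTC ACT ATT TGC TCC ATA ACT GAC ATC GCA TGG CCT AAT TGA TAC ACC — no ATG→stop ORF.
Frame 3: GGG GCT TTT GGA GGC CAA CAA ATG TCA CTA TTT GCT CCA TAA CTG ACA TCG CAT GGC CTA ATT GAT ACA CCG — ATG at 24, stop TAA at 42 → 21 nt.
Longest: frame 3, positions 24–44, 21 nt = 7 codons = 6 aa. → 21 nucleotides.

21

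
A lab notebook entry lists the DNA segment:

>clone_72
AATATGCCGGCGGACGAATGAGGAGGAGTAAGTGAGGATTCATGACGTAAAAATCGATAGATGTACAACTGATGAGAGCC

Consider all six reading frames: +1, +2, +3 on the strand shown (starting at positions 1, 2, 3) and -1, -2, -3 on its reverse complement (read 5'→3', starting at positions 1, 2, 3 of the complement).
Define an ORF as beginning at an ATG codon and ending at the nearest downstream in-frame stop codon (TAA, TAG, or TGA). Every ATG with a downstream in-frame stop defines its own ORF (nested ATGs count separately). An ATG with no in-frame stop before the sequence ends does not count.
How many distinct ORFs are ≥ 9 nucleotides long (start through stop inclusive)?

Reverse complement (5'→3'): GGCTCTCATCAGTTGTACATCTATCGATTTTTACGTCATGAATCCTCACTTACTCCTCCTCATTCGTCCGCCGGCATATT
Frame +1: AAT ATG CCG GCG GAC GAA TGA GGA GGA GTA AGT GAG GAT TCA TGA CGT AAA AAT CGA TAG ATG TAC AAC TGA TGA GAG — ATG at 4, stop TGA at 19 → 18 nt; ATG at 61, stop TGA at 70 → 12 nt.
Frame +2: ATA TGC CGG CGG ACG AAT GAG GAG GAG TAA GTG AGG ATT CAT GAC GTA AAA ATC GAT AGA TGT ACA ACT GAT GAG AGC — no ATG→stop ORF.
Frame +3: TAT GCC GGC GGA CGA ATG AGG AGG AGT AAG TGA GGA TTC ATG ACG TAA AAA TCG ATA GAT GTA CAA CTG ATG AGA GCC — ATG at 18, stop TGA at 33 → 18 nt; ATG at 42, stop TAA at 48 → 9 nt.
Frame -1: GGC TCT CAT CAG TTG TAC ATC TAT CGA TTT TTA CGT CAT GAA TCC TCA CTT ACT CCT CCT CAT TCG TCC GCC GGC ATA — no ATG→stop ORF.
Frame -2: GCT CTC ATC AGT TGT ACA TCT ATC GAT TTT TAC GTC ATG AAT CCT CAC TTA CTC CTC CTC ATT CGT CCG CCG GCA TAT — no ATG→stop ORF.
Frame -3: CTC TCA TCA GTT GTA CAT CTA TCG ATT TTT ACG TCA TGA ATC CTC ACT TAC TCC TCC TCA TTC GTC CGC CGG CAT ATT — no ATG→stop ORF.
ORFs ≥ 9 nucleotides: frame +1 4–21 (18 nucleotides), frame +1 61–72 (12 nucleotides), frame +3 18–35 (18 nucleotides), frame +3 42–50 (9 nucleotides). Count = 4.

4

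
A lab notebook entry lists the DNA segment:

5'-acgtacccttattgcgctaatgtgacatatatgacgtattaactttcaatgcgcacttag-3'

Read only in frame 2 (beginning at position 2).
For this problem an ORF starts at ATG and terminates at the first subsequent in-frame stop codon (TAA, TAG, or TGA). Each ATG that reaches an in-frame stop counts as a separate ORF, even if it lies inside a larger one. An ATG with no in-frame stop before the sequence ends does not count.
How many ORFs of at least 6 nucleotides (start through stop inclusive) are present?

1

Frame 2: CGT ACC CTT ATT GCG CTA ATG TGA CAT ATA TGA CGT ATT AAC TTT CAA TGC GCA CTT — ATG at 20, stop TGA at 23 → 6 nt.
ORFs ≥ 6 nucleotides: frame 2 20–25 (6 nucleotides). Count = 1.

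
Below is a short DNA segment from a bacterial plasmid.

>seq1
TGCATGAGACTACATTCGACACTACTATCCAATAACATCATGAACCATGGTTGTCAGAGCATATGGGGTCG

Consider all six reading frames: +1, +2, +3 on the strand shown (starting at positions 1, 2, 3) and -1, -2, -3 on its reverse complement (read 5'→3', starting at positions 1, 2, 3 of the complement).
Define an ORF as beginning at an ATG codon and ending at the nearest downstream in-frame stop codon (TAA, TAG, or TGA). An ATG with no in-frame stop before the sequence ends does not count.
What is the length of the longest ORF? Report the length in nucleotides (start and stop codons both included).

24

Reverse complement (5'→3'): CGACCCCATATGCTCTGACAACCATGGTTCATGATGTTATTGGATAGTAGTGTCGAATGTAGTCTCATGCA
Frame +1: TGC ATG AGA CTA CAT TCG ACA CTA CTA TCC AAT AAC ATC ATG AAC CAT GGT TGT CAG AGC ATA TGG GGT — no ATG→stop ORF.
Frame +2: GCA TGA GAC TAC ATT CGA CAC TAC TAT CCA ATA ACA TCA TGA ACC ATG GTT GTC AGA GCA TAT GGG GTC — no ATG→stop ORF.
Frame +3: CAT GAG ACT ACA TTC GAC ACT ACT ATC CAA TAA CAT CAT GAA CCA TGG TTG TCA GAG CAT ATG GGG TCG — no ATG→stop ORF.
Frame -1: CGA CCC CAT ATG CTC TGA CAA CCA TGG TTC ATG ATG TTA TTG GAT AGT AGT GTC GAA TGT AGT CTC ATG — ATG at 10, stop TGA at 16 → 9 nt.
Frame -2: GAC CCC ATA TGC TCT GAC AAC CAT GGT TCA TGA TGT TAT TGG ATA GTA GTG TCG AAT GTA GTC TCA TGC — no ATG→stop ORF.
Frame -3: ACC CCA TAT GCT CTG ACA ACC ATG GTT CAT GAT GTT ATT GGA TAG TAG TGT CGA ATG TAG TCT CAT GCA — ATG at 24, stop TAG at 45 → 24 nt; ATG at 57, stop TAG at 60 → 6 nt.
Longest: frame -3, positions 24–47, 24 nt = 8 codons = 7 aa. → 24 nucleotides.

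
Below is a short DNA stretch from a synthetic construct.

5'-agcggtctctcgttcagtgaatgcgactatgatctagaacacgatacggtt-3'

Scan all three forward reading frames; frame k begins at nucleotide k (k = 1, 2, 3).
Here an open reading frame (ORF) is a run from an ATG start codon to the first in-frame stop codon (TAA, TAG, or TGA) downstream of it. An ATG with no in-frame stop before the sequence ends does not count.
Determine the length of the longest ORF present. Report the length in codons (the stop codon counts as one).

Frame 1: AGC GGT CTC TCG TTC AGT GAA TGC GAC TAT GAT CTA GAA CAC GAT ACG GTT — no ATG→stop ORF.
Frame 2: GCG GTC TCT CGT TCA GTG AAT GCG ACT ATG ATC TAG AAC ACG ATA CGG — ATG at 29, stop TAG at 35 → 9 nt.
Frame 3: CGG TCT CTC GTT CAG TGA ATG CGA CTA TGA TCT AGA ACA CGA TAC GGT — ATG at 21, stop TGA at 30 → 12 nt.
Longest: frame 3, positions 21–32, 12 nt = 4 codons = 3 aa. → 4 codons.

4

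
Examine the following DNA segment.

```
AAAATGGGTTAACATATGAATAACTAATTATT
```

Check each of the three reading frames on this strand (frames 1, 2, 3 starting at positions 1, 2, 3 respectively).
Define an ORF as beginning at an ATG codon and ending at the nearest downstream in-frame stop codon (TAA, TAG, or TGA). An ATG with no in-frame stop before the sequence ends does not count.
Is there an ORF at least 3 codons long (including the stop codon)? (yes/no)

Frame 1: AAA ATG GGT TAA CAT ATG AAT AAC TAA TTA — ATG at 4, stop TAA at 10 → 9 nt; ATG at 16, stop TAA at 25 → 12 nt.
Frame 2: AAA TGG GTT AAC ATA TGA ATA ACT AAT TAT — no ATG→stop ORF.
Frame 3: AAT GGG TTA ACA TAT GAA TAA CTA ATT ATT — no ATG→stop ORF.
Frame 1 has an ORF of 3 codons (positions 4–12) ≥ 3, so yes.

yes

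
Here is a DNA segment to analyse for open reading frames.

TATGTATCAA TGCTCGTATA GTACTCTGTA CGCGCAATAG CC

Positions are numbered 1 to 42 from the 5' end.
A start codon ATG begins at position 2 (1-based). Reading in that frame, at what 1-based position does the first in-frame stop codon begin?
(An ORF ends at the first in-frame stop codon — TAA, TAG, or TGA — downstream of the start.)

38

Codons from position 2: ATG (2–4), TAT (5–7), CAA (8–10), TGC (11–13), TCG (14–16), TAT (17–19), AGT (20–22), ACT (23–25), CTG (26–28), TAC (29–31), GCG (32–34), CAA (35–37), TAG (38–40).
TAG is a stop codon; it begins at position 38.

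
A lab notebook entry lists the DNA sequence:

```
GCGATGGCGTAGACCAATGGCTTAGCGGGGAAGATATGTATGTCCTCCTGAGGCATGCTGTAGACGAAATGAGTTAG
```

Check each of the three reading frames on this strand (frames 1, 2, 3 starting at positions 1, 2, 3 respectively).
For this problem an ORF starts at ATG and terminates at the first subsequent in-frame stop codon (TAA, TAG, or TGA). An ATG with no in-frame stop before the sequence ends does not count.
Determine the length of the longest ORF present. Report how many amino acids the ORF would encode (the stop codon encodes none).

Frame 1: GCG ATG GCG TAG ACC AAT GGC TTA GCG GGG AAG ATA TGT ATG TCC TCC TGA GGC ATG CTG TAG ACG AAA TGA GTT — ATG at 4, stop TAG at 10 → 9 nt; ATG at 40, stop TGA at 49 → 12 nt; ATG at 55, stop TAG at 61 → 9 nt.
Frame 2: CGA TGG CGT AGA CCA ATG GCT TAG CGG GGA AGA TAT GTA TGT CCT CCT GAG GCA TGC TGT AGA CGA AAT GAG TTA — ATG at 17, stop TAG at 23 → 9 nt.
Frame 3: GAT GGC GTA GAC CAA TGG CTT AGC GGG GAA GAT ATG TAT GTC CTC CTG AGG CAT GCT GTA GAC GAA ATG AGT TAG — ATG at 36, stop TAG at 75 → 42 nt; ATG at 69, stop TAG at 75 → 9 nt.
Longest: frame 3, positions 36–77, 42 nt = 14 codons = 13 aa. → 13 amino acids.

13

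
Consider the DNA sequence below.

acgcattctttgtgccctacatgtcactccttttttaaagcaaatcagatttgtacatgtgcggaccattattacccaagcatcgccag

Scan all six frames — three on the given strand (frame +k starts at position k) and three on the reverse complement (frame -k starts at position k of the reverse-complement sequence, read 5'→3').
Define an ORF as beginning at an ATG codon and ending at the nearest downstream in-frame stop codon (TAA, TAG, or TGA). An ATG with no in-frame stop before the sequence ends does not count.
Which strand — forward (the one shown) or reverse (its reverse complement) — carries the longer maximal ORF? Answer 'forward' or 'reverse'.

reverse

Reverse complement (5'→3'): CTGGCGATGCTTGGGTAATAATGGTCCGCACATGTACAAATCTGATTTGCTTTAAAAAAGGAGTGACATGTAGGGCACAAAGAATGCGT
Frame +1: ACG CAT TCT TTG TGC CCT ACA TGT CAC TCC TTT TTT AAA GCA AAT CAG ATT TGT ACA TGT GCG GAC CAT TAT TAC CCA AGC ATC GCC — no ATG→stop ORF.
Frame +2: CGC ATT CTT TGT GCC CTA CAT GTC ACT CCT TTT TTA AAG CAA ATC AGA TTT GTA CAT GTG CGG ACC ATT ATT ACC CAA GCA TCG CCA — no ATG→stop ORF.
Frame +3: GCA TTC TTT GTG CCC TAC ATG TCA CTC CTT TTT TAA AGC AAA TCA GAT TTG TAC ATG TGC GGA CCA TTA TTA CCC AAG CAT CGC CAG — ATG at 21, stop TAA at 36 → 18 nt.
Frame -1: CTG GCG ATG CTT GGG TAA TAA TGG TCC GCA CAT GTA CAA ATC TGA TTT GCT TTA AAA AAG GAG TGA CAT GTA GGG CAC AAA GAA TGC — ATG at 7, stop TAA at 16 → 12 nt.
Frame -2: TGG CGA TGC TTG GGT AAT AAT GGT CCG CAC ATG TAC AAA TCT GAT TTG CTT TAA AAA AGG AGT GAC ATG TAG GGC ACA AAG AAT GCG — ATG at 32, stop TAA at 53 → 24 nt; ATG at 68, stop TAG at 71 → 6 nt.
Frame -3: GGC GAT GCT TGG GTA ATA ATG GTC CGC ACA TGT ACA AAT CTG ATT TGC TTT AAA AAA GGA GTG ACA TGT AGG GCA CAA AGA ATG CGT — no ATG→stop ORF.
Forward-strand max 18 nt; reverse-strand max 24 nt. The reverse strand has the longer ORF.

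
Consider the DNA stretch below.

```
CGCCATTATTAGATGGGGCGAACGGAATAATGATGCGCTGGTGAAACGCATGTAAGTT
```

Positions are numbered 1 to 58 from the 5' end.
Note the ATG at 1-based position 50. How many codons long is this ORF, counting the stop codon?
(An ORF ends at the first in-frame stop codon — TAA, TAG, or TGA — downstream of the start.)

2

Codons from position 50: ATG (50–52), TAA (53–55).
TAA is the first in-frame stop; that's 2 codons including the stop.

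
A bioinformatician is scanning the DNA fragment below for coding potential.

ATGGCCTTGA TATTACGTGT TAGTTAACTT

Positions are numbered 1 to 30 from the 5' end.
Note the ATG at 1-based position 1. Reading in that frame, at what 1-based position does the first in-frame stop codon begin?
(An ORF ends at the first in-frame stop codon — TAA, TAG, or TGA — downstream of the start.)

Codons from position 1: ATG (1–3), GCC (4–6), TTG (7–9), ATA (10–12), TTA (13–15), CGT (16–18), GTT (19–21), AGT (22–24), TAA (25–27).
TAA is a stop codon; it begins at position 25.

25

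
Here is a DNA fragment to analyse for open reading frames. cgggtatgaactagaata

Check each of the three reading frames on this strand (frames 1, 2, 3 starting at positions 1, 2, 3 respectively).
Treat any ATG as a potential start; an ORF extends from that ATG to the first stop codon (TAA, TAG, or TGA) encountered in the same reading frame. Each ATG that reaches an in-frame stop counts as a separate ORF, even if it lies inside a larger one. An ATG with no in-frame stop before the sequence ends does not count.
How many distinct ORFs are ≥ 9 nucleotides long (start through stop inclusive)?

1

Frame 1: CGG GTA TGA ACT AGA ATA — no ATG→stop ORF.
Frame 2: GGG TAT GAA CTA GAA — no ATG→stop ORF.
Frame 3: GGT ATG AAC TAG AAT — ATG at 6, stop TAG at 12 → 9 nt.
ORFs ≥ 9 nucleotides: frame 3 6–14 (9 nucleotides). Count = 1.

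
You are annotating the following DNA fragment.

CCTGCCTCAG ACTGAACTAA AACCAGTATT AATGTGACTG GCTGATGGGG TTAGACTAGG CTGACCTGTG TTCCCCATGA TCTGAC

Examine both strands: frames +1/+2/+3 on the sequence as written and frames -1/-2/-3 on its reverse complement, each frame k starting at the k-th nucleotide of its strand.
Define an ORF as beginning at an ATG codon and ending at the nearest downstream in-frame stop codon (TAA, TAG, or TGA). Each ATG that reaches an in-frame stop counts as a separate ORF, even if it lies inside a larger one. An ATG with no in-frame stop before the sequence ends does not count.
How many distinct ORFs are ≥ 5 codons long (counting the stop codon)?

2

Reverse complement (5'→3'): GTCAGATCATGGGGAACACAGGTCAGCCTAGTCTAACCCCATCAGCCAGTCACATTAATACTGGTTTTAGTTCAGTCTGAGGCAGG
Frame +1: CCT GCC TCA GAC TGA ACT AAA ACC AGT ATT AAT GTG ACT GGC TGA TGG GGT TAG ACT AGG CTG ACC TGT GTT CCC CAT GAT CTG — no ATG→stop ORF.
Frame +2: CTG CCT CAG ACT GAA CTA AAA CCA GTA TTA ATG TGA CTG GCT GAT GGG GTT AGA CTA GGC TGA CCT GTG TTC CCC ATG ATC TGA — ATG at 32, stop TGA at 35 → 6 nt; ATG at 77, stop TGA at 83 → 9 nt.
Frame +3: TGC CTC AGA CTG AAC TAA AAC CAG TAT TAA TGT GAC TGG CTG ATG GGG TTA GAC TAG GCT GAC CTG TGT TCC CCA TGA TCT GAC — ATG at 45, stop TAG at 57 → 15 nt.
Frame -1: GTC AGA TCA TGG GGA ACA CAG GTC AGC CTA GTC TAA CCC CAT CAG CCA GTC ACA TTA ATA CTG GTT TTA GTT CAG TCT GAG GCA — no ATG→stop ORF.
Frame -2: TCA GAT CAT GGG GAA CAC AGG TCA GCC TAG TCT AAC CCC ATC AGC CAG TCA CAT TAA TAC TGG TTT TAG TTC AGT CTG AGG CAG — no ATG→stop ORF.
Frame -3: CAG ATC ATG GGG AAC ACA GGT CAG CCT AGT CTA ACC CCA TCA GCC AGT CAC ATT AAT ACT GGT TTT AGT TCA GTC TGA GGC AGG — ATG at 9, stop TGA at 78 → 72 nt.
ORFs ≥ 5 codons: frame +3 45–59 (5 codons), frame -3 9–80 (24 codons). Count = 2.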